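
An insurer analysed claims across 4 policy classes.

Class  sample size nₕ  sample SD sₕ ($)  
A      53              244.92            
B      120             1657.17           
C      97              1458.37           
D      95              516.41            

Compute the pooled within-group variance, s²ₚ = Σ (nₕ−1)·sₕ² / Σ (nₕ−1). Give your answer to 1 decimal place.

Degrees of freedom: 52 + 119 + 96 + 94 = 361.
Σ(nₕ−1)sₕ² = 52·59985.8064 + 119·2746212.4089 + 96·2126843.0569 + 94·266679.2881 = 559163325.1357.
s²ₚ = 559163325.1357 / 361 = 1548928.878... → 1548928.9.

1548928.9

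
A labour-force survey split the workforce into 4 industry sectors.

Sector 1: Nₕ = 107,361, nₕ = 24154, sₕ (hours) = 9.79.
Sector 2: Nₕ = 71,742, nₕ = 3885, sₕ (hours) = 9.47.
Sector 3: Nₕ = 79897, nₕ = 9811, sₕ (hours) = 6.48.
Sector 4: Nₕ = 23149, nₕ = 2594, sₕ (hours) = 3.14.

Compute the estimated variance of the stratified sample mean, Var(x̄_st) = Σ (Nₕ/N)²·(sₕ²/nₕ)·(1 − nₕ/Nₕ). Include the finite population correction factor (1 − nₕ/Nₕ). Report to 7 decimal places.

0.0021807

N = 282149. Term for each stratum: Wₕ²sₕ²/nₕ·(1−nₕ/Nₕ).
Var(x̄_st) = 0.0004452723 + 0.0014116273 + 0.0003010520 + 0.0000227186 = 0.0021806702 → 0.0021807.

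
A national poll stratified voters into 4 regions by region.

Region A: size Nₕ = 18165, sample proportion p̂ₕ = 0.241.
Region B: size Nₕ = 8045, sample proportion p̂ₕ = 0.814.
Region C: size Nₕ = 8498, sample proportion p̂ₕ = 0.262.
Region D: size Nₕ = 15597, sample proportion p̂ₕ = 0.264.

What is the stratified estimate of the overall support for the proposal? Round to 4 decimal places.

0.3433

N = 18165 + 8045 + 8498 + 15597 = 50305.
Overall proportion = Σ (Nₕ/N)·p̂ₕ.
Σ Nₕp̂ₕ = 4377.765 + 6548.63 + 2226.476 + 4117.608 = 17270.479.
17270.479 / 50305 = 0.343315... → 0.3433.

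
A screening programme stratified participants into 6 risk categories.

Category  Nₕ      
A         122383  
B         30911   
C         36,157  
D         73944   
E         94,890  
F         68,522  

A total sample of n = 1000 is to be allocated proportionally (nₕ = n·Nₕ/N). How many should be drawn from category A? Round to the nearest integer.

287

Share of category A = 122383/426807 = 0.28674.
Allocate 1000 × 0.28674 = 286.741... → 287.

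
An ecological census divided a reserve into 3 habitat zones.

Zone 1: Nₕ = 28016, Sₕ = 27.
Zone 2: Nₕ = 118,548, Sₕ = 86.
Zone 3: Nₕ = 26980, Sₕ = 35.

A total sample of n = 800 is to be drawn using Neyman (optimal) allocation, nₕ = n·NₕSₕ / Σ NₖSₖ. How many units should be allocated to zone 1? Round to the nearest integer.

51

Σ NₕSₕ = 28016·27 + 118548·86 + 26980·35 = 11895860.
Share for 1: 756432/11895860 = 0.06359.
n_1 = 800 × 0.06359 = 50.870... → 51.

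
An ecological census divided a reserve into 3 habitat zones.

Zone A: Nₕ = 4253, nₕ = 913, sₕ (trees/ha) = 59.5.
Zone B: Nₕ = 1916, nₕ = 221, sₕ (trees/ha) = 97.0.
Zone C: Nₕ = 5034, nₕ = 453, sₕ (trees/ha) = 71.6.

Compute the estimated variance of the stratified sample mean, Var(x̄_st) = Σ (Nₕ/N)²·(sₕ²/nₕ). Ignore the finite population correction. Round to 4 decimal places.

N = 11203. Term for each stratum: Wₕ²sₕ²/nₕ.
Var(x̄_st) = 0.5588371 + 1.2452987 + 2.2849968 = 4.0891326 → 4.0891.

4.0891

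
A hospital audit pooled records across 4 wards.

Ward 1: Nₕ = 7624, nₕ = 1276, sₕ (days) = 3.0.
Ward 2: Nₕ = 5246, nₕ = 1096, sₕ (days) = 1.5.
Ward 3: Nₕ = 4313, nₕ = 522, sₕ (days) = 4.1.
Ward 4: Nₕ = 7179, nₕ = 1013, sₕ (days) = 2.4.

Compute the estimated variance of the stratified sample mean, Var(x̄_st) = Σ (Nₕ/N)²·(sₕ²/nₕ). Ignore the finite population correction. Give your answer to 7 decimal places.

0.0022890

N = 24362; Wₕ = Nₕ/N.
ward 1: (7624/24362)²·3.0²/1276 = 0.0006907672
ward 2: (5246/24362)²·1.5²/1096 = 0.0000951925
ward 3: (4313/24362)²·4.1²/522 = 0.0010093232
ward 4: (7179/24362)²·2.4²/1013 = 0.0004937590
Sum = 0.0022890420 → 0.0022890.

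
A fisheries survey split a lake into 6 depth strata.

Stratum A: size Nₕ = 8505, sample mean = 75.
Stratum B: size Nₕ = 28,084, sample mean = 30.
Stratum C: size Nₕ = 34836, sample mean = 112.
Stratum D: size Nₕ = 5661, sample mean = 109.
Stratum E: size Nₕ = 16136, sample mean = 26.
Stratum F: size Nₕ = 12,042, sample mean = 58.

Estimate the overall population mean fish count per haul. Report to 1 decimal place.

67.6

x̄_st = (Σ Nₕx̄ₕ) / (Σ Nₕ) = (8505·75 + 28084·30 + 34836·112 + 5661·109 + 16136·26 + 12042·58) / 105264
= 7117048 / 105264 = 67.611... → 67.6.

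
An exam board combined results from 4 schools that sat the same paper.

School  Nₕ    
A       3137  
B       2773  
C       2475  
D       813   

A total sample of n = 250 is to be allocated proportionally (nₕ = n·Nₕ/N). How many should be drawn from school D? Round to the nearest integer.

Share of school D = 813/9198 = 0.08839.
Allocate 250 × 0.08839 = 22.097... → 22.

22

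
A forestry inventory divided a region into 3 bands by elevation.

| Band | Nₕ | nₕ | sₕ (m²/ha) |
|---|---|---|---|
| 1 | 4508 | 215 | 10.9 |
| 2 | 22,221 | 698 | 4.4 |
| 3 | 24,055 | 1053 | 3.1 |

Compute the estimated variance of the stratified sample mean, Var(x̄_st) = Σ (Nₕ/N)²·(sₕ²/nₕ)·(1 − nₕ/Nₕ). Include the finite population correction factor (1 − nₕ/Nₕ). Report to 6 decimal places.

0.011248

N = 50784; Wₕ = Nₕ/N.
band 1: (4508/50784)²·10.9²/215·(1 − 215/4508) = 0.004146728
band 2: (22221/50784)²·4.4²/698·(1 − 698/22221) = 0.005143545
band 3: (24055/50784)²·3.1²/1053·(1 − 1053/24055) = 0.001957998
Sum = 0.011248270 → 0.011248.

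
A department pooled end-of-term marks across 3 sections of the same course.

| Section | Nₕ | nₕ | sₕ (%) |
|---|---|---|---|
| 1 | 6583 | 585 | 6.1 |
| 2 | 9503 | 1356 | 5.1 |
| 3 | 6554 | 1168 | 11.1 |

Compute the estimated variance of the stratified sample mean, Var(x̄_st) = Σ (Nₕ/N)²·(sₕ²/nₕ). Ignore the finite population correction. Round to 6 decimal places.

0.017597

N = 22640; Wₕ = Nₕ/N.
section 1: (6583/22640)²·6.1²/585 = 0.005377726
section 2: (9503/22640)²·5.1²/1356 = 0.003379475
section 3: (6554/22640)²·11.1²/1168 = 0.008840221
Sum = 0.017597423 → 0.017597.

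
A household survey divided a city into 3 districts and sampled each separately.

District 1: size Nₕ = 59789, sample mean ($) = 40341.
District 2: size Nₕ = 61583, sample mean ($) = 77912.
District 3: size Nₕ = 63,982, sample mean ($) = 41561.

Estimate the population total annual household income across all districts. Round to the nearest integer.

1: 59789·40341 = 2411948049
2: 61583·77912 = 4798054696
3: 63982·41561 = 2659155902
τ̂ = Σ Nₕx̄ₕ = 9869158647.

9869158647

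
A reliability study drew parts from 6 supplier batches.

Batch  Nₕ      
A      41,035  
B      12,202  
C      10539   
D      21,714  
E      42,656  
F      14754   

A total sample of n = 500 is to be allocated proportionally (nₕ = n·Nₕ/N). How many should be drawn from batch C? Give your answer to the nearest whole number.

Share of batch C = 10539/142900 = 0.07375.
Allocate 500 × 0.07375 = 36.875... → 37.

37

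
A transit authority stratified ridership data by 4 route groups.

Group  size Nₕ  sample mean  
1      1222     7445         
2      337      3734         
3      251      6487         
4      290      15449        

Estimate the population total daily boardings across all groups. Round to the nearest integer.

16464595

Estimate total by summing Nₕ·x̄ₕ over strata.
1222·7445 + 337·3734 + 251·6487 + 290·15449 = 9097790 + 1258358 + 1628237 + 4480210 = 16464595.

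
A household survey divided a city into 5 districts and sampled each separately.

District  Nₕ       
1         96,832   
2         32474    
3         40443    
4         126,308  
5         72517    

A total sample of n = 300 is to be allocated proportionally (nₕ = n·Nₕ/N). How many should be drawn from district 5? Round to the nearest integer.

59

Share of district 5 = 72517/368574 = 0.19675.
Allocate 300 × 0.19675 = 59.025... → 59.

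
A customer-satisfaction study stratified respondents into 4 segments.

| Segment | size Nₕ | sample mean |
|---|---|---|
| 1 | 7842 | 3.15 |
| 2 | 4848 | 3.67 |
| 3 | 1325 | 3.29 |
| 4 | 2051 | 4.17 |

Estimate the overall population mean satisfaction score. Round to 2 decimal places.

3.45

N = 16066; weights Wₕ = Nₕ/N = (0.4881, 0.3018, 0.0825, 0.1277).
x̄_st = Σ Wₕ·x̄ₕ = 0.4881·3.15 + 0.3018·3.67 + 0.0825·3.29 + 0.1277·4.17 ≈ 3.4487...
→ 3.45.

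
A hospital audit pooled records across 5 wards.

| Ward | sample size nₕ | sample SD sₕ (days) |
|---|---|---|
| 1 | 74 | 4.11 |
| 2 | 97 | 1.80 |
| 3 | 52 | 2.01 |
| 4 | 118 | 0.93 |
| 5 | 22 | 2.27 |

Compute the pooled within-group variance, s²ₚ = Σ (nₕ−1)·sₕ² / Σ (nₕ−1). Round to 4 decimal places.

1: (74−1)·4.11² = 73·16.8921 = 1233.1233
2: (97−1)·1.80² = 96·3.24 = 311.04
3: (52−1)·2.01² = 51·4.0401 = 206.0451
4: (118−1)·0.93² = 117·0.8649 = 101.1933
5: (22−1)·2.27² = 21·5.1529 = 108.2109
Numerator = 1959.6126; denominator = Σ(nₕ−1) = 358.
s²ₚ = 1959.6126/358 = 5.473778... → 5.4738.

5.4738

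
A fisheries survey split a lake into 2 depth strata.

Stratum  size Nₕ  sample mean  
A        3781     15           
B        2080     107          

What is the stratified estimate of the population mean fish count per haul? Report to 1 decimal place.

47.6

N = 3781 + 2080 = 5861.
Overall mean = Σ (Nₕ/N)·x̄ₕ — weight by population share, not a simple average.
Σ Nₕx̄ₕ = 3781·15 + 2080·107 = 56715 + 222560 = 279275.
Divide by N: 279275 / 5861 = 47.650... → 47.6.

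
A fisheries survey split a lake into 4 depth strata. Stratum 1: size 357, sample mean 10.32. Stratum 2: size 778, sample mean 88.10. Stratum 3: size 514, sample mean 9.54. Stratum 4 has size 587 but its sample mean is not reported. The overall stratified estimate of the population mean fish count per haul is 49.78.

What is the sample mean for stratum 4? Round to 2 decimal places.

Σ Nₕx̄ₕ = N·μ, so 587·x̄_4 = 2236·49.78 − (357·10.32 + 778·88.10 + 514·9.54).
= 111308.08 − 77129.6 = 34178.48.
x̄_4 = 34178.48 / 587 = 58.2257... → 58.23.

58.23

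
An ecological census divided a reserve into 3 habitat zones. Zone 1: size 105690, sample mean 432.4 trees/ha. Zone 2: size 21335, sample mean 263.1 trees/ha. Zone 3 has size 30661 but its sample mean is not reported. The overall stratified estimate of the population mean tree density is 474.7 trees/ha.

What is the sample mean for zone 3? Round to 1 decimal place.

N = 105690 + 21335 + 30661 = 157686.
Overall total = μ·N = 474.7·157686 = 74853544.2.
Subtract the known strata: 105690·432.4 + 21335·263.1 = 51313594.5.
Remaining total for zone 3: 74853544.2 − 51313594.5 = 23539949.7.
Divide by its size: 23539949.7 / 30661 = 767.749... → 767.7.

767.7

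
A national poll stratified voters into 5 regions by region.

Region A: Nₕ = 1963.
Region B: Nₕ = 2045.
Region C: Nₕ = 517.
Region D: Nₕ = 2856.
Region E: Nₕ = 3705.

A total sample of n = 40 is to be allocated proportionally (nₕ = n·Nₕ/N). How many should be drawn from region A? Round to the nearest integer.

N = 1963 + 2045 + 517 + 2856 + 3705 = 11086.
n_A = 40·1963/11086 = 7.083... → 7.

7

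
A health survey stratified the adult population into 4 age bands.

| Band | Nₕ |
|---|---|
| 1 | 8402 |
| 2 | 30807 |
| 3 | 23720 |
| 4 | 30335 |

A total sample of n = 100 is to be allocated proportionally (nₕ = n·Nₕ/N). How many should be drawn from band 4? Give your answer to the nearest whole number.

33

Share of band 4 = 30335/93264 = 0.32526.
Allocate 100 × 0.32526 = 32.526... → 33.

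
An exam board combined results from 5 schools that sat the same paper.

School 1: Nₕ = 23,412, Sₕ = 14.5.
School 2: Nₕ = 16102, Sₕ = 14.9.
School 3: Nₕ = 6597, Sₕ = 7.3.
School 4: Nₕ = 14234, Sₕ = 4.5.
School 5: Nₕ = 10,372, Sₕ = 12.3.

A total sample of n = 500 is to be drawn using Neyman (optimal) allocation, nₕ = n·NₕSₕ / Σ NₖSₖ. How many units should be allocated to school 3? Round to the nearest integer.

29

1: NₕSₕ = 23412·14.5 = 339474
2: NₕSₕ = 16102·14.9 = 239919.8
3: NₕSₕ = 6597·7.3 = 48158.1
4: NₕSₕ = 14234·4.5 = 64053
5: NₕSₕ = 10372·12.3 = 127575.6
Σ NₕSₕ = 819180.5.
n_3 = 500·48158.1/819180.5 = 29.394... → 29.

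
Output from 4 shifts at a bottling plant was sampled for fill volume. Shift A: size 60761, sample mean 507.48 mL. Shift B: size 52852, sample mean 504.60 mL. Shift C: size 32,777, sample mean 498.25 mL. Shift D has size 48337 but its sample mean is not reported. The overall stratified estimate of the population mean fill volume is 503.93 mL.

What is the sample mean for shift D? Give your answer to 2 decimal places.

502.59

Σ Nₕx̄ₕ = N·μ, so 48337·x̄_D = 194727·503.93 − (60761·507.48 + 52852·504.60 + 32777·498.25).
= 98128777.11 − 73835251.73 = 24293525.38.
x̄_D = 24293525.38 / 48337 = 502.5865... → 502.59.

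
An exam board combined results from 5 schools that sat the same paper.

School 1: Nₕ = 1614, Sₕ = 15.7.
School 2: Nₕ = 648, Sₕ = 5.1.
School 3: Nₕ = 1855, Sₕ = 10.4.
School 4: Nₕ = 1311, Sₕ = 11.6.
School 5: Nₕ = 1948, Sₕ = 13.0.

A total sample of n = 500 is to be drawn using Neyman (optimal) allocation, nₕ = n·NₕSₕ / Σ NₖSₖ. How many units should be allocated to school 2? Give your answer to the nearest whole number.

1: NₕSₕ = 1614·15.7 = 25339.8
2: NₕSₕ = 648·5.1 = 3304.8
3: NₕSₕ = 1855·10.4 = 19292
4: NₕSₕ = 1311·11.6 = 15207.6
5: NₕSₕ = 1948·13.0 = 25324
Σ NₕSₕ = 88468.2.
n_2 = 500·3304.8/88468.2 = 18.678... → 19.

19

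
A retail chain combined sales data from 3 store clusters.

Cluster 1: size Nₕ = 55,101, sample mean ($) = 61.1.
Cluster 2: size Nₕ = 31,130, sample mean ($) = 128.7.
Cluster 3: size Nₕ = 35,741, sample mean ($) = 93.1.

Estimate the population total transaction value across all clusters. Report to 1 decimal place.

10700589.2

Population total = Σ Nₕ·x̄ₕ (each stratum's size times its mean).
55101·61.1 + 31130·128.7 + 35741·93.1 = 3366671.1 + 4006431 + 3327487.1 = 10700589.2.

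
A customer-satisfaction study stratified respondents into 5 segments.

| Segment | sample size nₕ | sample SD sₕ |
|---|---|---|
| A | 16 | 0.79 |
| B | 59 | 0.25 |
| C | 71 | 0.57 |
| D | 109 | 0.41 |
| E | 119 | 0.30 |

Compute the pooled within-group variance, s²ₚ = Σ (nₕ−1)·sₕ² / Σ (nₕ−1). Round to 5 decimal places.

0.17481

A: (16−1)·0.79² = 15·0.6241 = 9.3615
B: (59−1)·0.25² = 58·0.0625 = 3.625
C: (71−1)·0.57² = 70·0.3249 = 22.743
D: (109−1)·0.41² = 108·0.1681 = 18.1548
E: (119−1)·0.30² = 118·0.09 = 10.62
Numerator = 64.5043; denominator = Σ(nₕ−1) = 369.
s²ₚ = 64.5043/369 = 0.1748084... → 0.17481.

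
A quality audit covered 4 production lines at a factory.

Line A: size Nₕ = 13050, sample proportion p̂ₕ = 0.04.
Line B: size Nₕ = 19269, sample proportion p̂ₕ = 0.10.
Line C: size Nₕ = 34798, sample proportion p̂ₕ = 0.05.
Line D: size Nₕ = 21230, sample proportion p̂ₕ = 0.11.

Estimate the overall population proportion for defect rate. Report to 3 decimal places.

0.074

N = 13050 + 19269 + 34798 + 21230 = 88347.
Overall proportion = Σ (Nₕ/N)·p̂ₕ.
Σ Nₕp̂ₕ = 522 + 1926.9 + 1739.9 + 2335.3 = 6524.1.
6524.1 / 88347 = 0.07385... → 0.074.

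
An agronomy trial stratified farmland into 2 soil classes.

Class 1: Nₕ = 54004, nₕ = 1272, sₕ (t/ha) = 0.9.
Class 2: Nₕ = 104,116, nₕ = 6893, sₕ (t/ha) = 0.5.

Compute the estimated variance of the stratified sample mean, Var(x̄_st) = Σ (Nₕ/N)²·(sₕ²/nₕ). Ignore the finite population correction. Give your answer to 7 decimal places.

N = 158120; Wₕ = Nₕ/N.
class 1: (54004/158120)²·0.9²/1272 = 0.0000742807
class 2: (104116/158120)²·0.5²/6893 = 0.0000157251
Sum = 0.0000900058 → 0.0000900.

0.0000900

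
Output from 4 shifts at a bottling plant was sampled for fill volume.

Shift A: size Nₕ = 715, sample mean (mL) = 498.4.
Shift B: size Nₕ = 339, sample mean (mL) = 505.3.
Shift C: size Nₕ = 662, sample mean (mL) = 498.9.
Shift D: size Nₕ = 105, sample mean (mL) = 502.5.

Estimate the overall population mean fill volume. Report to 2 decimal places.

N = 1821; weights Wₕ = Nₕ/N = (0.3926, 0.1862, 0.3635, 0.0577).
x̄_st = Σ Wₕ·x̄ₕ = 0.3926·498.4 + 0.1862·505.3 + 0.3635·498.9 + 0.0577·502.5 ≈ 500.1027...
→ 500.10.

500.10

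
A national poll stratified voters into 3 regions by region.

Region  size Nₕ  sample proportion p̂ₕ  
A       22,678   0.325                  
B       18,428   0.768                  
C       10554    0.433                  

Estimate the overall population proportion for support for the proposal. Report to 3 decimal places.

0.505

Wₕ = Nₕ/N with N = 51660: 0.4390, 0.3567, 0.2043.
p̂_st = 0.4390·0.325 + 0.3567·0.768 + 0.2043·0.433 ≈ 0.50509... → 0.505.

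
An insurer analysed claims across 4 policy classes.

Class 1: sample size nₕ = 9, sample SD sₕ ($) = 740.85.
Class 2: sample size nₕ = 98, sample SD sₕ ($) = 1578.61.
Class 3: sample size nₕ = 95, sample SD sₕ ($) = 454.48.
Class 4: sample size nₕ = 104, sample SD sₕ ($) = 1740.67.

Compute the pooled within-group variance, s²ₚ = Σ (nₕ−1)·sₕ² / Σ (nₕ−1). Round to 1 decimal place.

1: (9−1)·740.85² = 8·548858.7225 = 4390869.78
2: (98−1)·1578.61² = 97·2492009.5321 = 241724924.6137
3: (95−1)·454.48² = 94·206552.0704 = 19415894.6176
4: (104−1)·1740.67² = 103·3029932.0489 = 312083001.0367
Numerator = 577614690.048; denominator = Σ(nₕ−1) = 302.
s²ₚ = 577614690.048/302 = 1912631.424 → 1912631.4.

1912631.4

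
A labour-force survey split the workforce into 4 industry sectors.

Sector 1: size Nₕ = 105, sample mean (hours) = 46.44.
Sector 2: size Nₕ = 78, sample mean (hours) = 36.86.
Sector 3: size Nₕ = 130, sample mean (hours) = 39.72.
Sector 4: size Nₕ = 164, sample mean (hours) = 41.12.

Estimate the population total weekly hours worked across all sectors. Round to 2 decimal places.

19658.56

Estimate total by summing Nₕ·x̄ₕ over strata.
105·46.44 + 78·36.86 + 130·39.72 + 164·41.12 = 4876.2 + 2875.08 + 5163.6 + 6743.68 = 19658.56.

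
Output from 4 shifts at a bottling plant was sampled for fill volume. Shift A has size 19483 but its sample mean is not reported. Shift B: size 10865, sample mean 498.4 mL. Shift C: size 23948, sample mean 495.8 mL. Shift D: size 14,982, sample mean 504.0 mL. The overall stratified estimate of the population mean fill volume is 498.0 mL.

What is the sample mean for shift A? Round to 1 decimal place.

495.9

N = 19483 + 10865 + 23948 + 14982 = 69278.
Overall total = μ·N = 498.0·69278 = 34500444.
Subtract the known strata: 10865·498.4 + 23948·495.8 + 14982·504.0 = 24839462.4.
Remaining total for shift A: 34500444 − 24839462.4 = 9660981.6.
Divide by its size: 9660981.6 / 19483 = 495.867... → 495.9.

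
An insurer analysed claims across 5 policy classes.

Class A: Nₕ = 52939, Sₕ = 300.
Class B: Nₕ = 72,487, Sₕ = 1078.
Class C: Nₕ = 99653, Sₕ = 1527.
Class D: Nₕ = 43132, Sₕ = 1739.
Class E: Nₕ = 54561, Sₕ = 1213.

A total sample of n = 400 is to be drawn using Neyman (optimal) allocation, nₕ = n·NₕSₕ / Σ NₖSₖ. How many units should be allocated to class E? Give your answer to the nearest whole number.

68

Σ NₕSₕ = 52939·300 + 72487·1078 + 99653·1527 + 43132·1739 + 54561·1213 = 387381858.
Share for E: 66182493/387381858 = 0.17085.
n_E = 400 × 0.17085 = 68.338... → 68.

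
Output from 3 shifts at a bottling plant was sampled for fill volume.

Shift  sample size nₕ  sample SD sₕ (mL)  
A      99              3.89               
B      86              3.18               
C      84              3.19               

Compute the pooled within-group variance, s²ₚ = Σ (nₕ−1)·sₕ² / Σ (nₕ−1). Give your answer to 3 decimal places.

11.982

A: (99−1)·3.89² = 98·15.1321 = 1482.9458
B: (86−1)·3.18² = 85·10.1124 = 859.554
C: (84−1)·3.19² = 83·10.1761 = 844.6163
Numerator = 3187.1161; denominator = Σ(nₕ−1) = 266.
s²ₚ = 3187.1161/266 = 11.98164... → 11.982.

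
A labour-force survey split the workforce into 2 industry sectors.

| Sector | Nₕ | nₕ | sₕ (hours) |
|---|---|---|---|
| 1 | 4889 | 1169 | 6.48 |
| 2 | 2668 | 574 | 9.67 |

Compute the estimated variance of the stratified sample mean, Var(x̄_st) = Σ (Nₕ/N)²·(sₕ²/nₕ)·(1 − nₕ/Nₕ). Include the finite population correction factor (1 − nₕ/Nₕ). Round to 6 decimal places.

0.027376

N = 7557; Wₕ = Nₕ/N.
sector 1: (4889/7557)²·6.48²/1169·(1 − 1169/4889) = 0.011439305
sector 2: (2668/7557)²·9.67²/574·(1 − 574/2668) = 0.015936932
Sum = 0.027376237 → 0.027376.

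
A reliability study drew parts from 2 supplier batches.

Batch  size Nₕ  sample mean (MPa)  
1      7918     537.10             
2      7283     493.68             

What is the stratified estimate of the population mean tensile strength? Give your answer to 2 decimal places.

516.30

N = 15201; weights Wₕ = Nₕ/N = (0.5209, 0.4791).
x̄_st = Σ Wₕ·x̄ₕ = 0.5209·537.10 + 0.4791·493.68 ≈ 516.2969...
→ 516.30.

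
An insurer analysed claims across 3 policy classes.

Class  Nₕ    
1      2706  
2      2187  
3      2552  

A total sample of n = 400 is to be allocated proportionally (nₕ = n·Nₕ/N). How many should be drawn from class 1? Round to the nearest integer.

N = 2706 + 2187 + 2552 = 7445.
n_1 = 400·2706/7445 = 145.386... → 145.

145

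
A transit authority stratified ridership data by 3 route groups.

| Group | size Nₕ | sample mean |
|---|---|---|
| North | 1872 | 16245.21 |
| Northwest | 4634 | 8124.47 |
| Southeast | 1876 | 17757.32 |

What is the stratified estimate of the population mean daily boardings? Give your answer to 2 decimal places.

12094.08

N = 8382; weights Wₕ = Nₕ/N = (0.2233, 0.5529, 0.2238).
x̄_st = Σ Wₕ·x̄ₕ = 0.2233·16245.21 + 0.5529·8124.47 + 0.2238·17757.32 ≈ 12094.0777...
→ 12094.08.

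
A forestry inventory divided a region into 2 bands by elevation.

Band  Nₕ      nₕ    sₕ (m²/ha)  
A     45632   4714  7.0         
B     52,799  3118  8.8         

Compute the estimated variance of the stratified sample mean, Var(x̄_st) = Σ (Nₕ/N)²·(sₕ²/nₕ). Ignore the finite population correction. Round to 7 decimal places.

0.0093802

N = 98431; Wₕ = Nₕ/N.
band A: (45632/98431)²·7.0²/4714 = 0.0022339925
band B: (52799/98431)²·8.8²/3118 = 0.0071462274
Sum = 0.0093802199 → 0.0093802.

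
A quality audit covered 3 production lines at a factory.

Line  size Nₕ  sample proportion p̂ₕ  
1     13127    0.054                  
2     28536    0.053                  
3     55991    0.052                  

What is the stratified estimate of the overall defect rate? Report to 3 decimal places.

Wₕ = Nₕ/N with N = 97654: 0.1344, 0.2922, 0.5734.
p̂_st = 0.1344·0.054 + 0.2922·0.053 + 0.5734·0.052 ≈ 0.05256... → 0.053.

0.053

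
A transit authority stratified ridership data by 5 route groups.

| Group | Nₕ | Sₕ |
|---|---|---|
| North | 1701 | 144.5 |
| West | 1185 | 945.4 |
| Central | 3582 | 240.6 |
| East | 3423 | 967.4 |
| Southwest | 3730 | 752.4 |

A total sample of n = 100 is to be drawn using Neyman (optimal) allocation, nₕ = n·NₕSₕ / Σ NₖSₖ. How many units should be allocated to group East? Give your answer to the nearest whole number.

40

North: NₕSₕ = 1701·144.5 = 245794.5
West: NₕSₕ = 1185·945.4 = 1120299
Central: NₕSₕ = 3582·240.6 = 861829.2
East: NₕSₕ = 3423·967.4 = 3311410.2
Southwest: NₕSₕ = 3730·752.4 = 2806452
Σ NₕSₕ = 8345784.9.
n_East = 100·3311410.2/8345784.9 = 39.678... → 40.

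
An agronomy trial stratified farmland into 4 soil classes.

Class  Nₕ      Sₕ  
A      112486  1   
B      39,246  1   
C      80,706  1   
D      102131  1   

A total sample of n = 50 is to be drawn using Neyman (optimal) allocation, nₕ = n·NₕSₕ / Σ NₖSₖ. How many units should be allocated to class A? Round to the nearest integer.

17

A: NₕSₕ = 112486·1 = 112486
B: NₕSₕ = 39246·1 = 39246
C: NₕSₕ = 80706·1 = 80706
D: NₕSₕ = 102131·1 = 102131
Σ NₕSₕ = 334569.
n_A = 50·112486/334569 = 16.811... → 17.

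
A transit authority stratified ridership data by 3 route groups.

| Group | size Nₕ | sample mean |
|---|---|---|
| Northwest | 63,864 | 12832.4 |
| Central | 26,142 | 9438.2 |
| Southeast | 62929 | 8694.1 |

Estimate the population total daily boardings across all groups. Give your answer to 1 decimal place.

1613372836.9

Northwest: 63864·12832.4 = 819528393.6
Central: 26142·9438.2 = 246733424.4
Southeast: 62929·8694.1 = 547111018.9
τ̂ = Σ Nₕx̄ₕ = 1613372836.9.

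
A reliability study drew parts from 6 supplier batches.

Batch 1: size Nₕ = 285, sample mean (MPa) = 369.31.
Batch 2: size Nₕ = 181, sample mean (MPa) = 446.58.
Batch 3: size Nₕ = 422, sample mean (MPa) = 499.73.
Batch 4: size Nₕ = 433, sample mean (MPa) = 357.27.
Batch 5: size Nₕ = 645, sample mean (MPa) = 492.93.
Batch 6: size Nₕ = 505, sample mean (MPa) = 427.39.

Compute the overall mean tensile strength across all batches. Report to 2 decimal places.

439.27

N = 2471; weights Wₕ = Nₕ/N = (0.1153, 0.0732, 0.1708, 0.1752, 0.2610, 0.2044).
x̄_st = Σ Wₕ·x̄ₕ = 0.1153·369.31 + 0.0732·446.58 + 0.1708·499.73 + 0.1752·357.27 + 0.2610·492.93 + 0.2044·427.39 ≈ 439.2716...
→ 439.27.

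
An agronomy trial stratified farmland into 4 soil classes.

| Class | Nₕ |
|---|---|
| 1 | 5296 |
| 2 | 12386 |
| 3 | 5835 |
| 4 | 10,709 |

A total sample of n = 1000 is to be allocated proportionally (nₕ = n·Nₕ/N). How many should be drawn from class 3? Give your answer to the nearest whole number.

Share of class 3 = 5835/34226 = 0.17048.
Allocate 1000 × 0.17048 = 170.484... → 170.

170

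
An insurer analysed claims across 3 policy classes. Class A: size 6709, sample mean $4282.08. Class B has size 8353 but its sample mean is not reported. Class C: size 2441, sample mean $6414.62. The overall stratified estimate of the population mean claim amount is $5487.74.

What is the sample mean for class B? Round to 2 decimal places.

Σ Nₕx̄ₕ = N·μ, so 8353·x̄_B = 17503·5487.74 − (6709·4282.08 + 2441·6414.62).
= 96051913.22 − 44386562.14 = 51665351.08.
x̄_B = 51665351.08 / 8353 = 6185.2450... → 6185.24.

6185.24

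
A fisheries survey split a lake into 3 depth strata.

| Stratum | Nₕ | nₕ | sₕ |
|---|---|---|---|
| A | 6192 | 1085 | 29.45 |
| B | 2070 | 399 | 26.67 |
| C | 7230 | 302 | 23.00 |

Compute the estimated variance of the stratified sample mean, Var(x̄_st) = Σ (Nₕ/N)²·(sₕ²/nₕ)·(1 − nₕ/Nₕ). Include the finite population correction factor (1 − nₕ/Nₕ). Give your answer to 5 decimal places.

0.49659

N = 15492. Term for each stratum: Wₕ²sₕ²/nₕ·(1−nₕ/Nₕ).
Var(x̄_st) = 0.10532287 + 0.02569242 + 0.36557790 = 0.49659318 → 0.49659.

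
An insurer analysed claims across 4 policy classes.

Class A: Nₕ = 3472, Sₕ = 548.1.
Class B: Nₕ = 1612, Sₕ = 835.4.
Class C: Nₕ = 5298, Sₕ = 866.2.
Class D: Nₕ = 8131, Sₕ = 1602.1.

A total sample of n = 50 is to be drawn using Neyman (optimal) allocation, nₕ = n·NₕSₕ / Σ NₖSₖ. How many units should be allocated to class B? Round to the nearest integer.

Σ NₕSₕ = 3472·548.1 + 1612·835.4 + 5298·866.2 + 8131·1602.1 = 20865470.7.
Share for B: 1346664.8/20865470.7 = 0.06454.
n_B = 50 × 0.06454 = 3.227... → 3.

3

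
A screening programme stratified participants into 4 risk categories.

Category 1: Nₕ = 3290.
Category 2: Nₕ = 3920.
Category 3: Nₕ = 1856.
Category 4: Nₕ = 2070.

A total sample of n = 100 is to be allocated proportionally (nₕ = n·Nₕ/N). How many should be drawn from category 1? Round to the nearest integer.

Share of category 1 = 3290/11136 = 0.29544.
Allocate 100 × 0.29544 = 29.544... → 30.

30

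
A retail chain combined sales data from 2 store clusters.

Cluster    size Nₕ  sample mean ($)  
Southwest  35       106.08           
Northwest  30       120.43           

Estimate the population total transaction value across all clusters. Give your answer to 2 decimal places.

7325.70

Southwest: 35·106.08 = 3712.8
Northwest: 30·120.43 = 3612.9
τ̂ = Σ Nₕx̄ₕ = 7325.70.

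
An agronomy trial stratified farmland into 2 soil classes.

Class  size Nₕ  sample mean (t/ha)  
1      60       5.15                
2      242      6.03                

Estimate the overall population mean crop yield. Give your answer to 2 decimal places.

5.86

N = 302; weights Wₕ = Nₕ/N = (0.1987, 0.8013).
x̄_st = Σ Wₕ·x̄ₕ = 0.1987·5.15 + 0.8013·6.03 ≈ 5.8552...
→ 5.86.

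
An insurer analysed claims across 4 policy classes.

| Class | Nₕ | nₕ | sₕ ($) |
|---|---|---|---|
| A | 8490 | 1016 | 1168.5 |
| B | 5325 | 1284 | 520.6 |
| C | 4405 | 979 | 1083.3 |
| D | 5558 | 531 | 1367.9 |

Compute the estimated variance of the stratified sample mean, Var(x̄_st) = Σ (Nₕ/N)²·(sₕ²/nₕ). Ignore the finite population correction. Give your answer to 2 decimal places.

415.58

N = 23778. Term for each stratum: Wₕ²sₕ²/nₕ.
Var(x̄_st) = 171.32805 + 10.58600 + 41.13921 + 192.53098 = 415.58424 → 415.58.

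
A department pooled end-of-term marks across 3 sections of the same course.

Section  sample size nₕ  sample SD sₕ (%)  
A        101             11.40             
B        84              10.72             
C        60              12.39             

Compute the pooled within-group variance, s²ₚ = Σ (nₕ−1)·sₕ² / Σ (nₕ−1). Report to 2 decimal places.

Degrees of freedom: 100 + 83 + 59 = 242.
Σ(nₕ−1)sₕ² = 100·129.96 + 83·114.9184 + 59·153.5121 = 31591.4411.
s²ₚ = 31591.4411 / 242 = 130.5431... → 130.54.

130.54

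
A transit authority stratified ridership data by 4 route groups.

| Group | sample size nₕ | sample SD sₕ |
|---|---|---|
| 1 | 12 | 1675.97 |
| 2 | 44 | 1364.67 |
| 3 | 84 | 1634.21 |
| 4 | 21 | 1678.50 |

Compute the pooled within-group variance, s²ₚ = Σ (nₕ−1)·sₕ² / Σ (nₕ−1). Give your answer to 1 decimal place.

2477631.4

1: (12−1)·1675.97² = 11·2808875.4409 = 30897629.8499
2: (44−1)·1364.67² = 43·1862324.2089 = 80079940.9827
3: (84−1)·1634.21² = 83·2670642.3241 = 221663312.9003
4: (21−1)·1678.50² = 20·2817362.25 = 56347245
Numerator = 388988128.7329; denominator = Σ(nₕ−1) = 157.
s²ₚ = 388988128.7329/157 = 2477631.393... → 2477631.4.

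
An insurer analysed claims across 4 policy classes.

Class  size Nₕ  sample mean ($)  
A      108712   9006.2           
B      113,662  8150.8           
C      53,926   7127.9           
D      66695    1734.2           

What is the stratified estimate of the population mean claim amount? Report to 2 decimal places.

7013.40

N = 342995; weights Wₕ = Nₕ/N = (0.3169, 0.3314, 0.1572, 0.1944).
x̄_st = Σ Wₕ·x̄ₕ = 0.3169·9006.2 + 0.3314·8150.8 + 0.1572·7127.9 + 0.1944·1734.2 ≈ 7013.3963...
→ 7013.40.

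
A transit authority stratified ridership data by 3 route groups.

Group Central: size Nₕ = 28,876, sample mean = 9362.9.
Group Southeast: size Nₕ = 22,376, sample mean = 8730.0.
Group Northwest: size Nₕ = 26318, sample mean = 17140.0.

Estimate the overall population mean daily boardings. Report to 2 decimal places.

x̄_st = (Σ Nₕx̄ₕ) / (Σ Nₕ) = (28876·9362.9 + 22376·8730.0 + 26318·17140.0) / 77570
= 916796100.4 / 77570 = 11818.9519... → 11818.95.

11818.95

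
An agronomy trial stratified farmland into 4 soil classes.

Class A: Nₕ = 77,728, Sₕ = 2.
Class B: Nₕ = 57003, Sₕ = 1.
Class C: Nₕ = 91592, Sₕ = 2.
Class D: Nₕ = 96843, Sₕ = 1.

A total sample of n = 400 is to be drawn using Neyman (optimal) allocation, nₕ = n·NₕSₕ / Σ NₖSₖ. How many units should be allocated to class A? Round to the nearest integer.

126

Σ NₕSₕ = 77728·2 + 57003·1 + 91592·2 + 96843·1 = 492486.
Share for A: 155456/492486 = 0.31566.
n_A = 400 × 0.31566 = 126.262... → 126.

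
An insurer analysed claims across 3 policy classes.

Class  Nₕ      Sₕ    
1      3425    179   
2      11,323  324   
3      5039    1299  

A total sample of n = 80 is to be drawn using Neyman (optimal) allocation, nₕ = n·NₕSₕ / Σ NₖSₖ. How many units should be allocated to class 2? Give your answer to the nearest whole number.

1: NₕSₕ = 3425·179 = 613075
2: NₕSₕ = 11323·324 = 3668652
3: NₕSₕ = 5039·1299 = 6545661
Σ NₕSₕ = 10827388.
n_2 = 80·3668652/10827388 = 27.106... → 27.

27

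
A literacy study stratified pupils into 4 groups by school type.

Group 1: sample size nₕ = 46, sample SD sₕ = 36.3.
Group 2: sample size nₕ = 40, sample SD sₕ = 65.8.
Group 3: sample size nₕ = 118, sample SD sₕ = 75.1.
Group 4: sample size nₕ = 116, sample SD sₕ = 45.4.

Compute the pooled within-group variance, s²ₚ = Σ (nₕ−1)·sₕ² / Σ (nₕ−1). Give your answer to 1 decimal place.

1: (46−1)·36.3² = 45·1317.69 = 59296.05
2: (40−1)·65.8² = 39·4329.64 = 168855.96
3: (118−1)·75.1² = 117·5640.01 = 659881.17
4: (116−1)·45.4² = 115·2061.16 = 237033.4
Numerator = 1125066.58; denominator = Σ(nₕ−1) = 316.
s²ₚ = 1125066.58/316 = 3560.337... → 3560.3.

3560.3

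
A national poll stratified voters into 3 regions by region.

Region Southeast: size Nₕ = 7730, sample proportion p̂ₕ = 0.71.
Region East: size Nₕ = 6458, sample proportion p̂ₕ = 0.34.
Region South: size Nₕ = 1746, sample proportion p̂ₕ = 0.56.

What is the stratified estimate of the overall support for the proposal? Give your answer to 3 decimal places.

Wₕ = Nₕ/N with N = 15934: 0.4851, 0.4053, 0.1096.
p̂_st = 0.4851·0.71 + 0.4053·0.34 + 0.1096·0.56 ≈ 0.54360... → 0.544.

0.544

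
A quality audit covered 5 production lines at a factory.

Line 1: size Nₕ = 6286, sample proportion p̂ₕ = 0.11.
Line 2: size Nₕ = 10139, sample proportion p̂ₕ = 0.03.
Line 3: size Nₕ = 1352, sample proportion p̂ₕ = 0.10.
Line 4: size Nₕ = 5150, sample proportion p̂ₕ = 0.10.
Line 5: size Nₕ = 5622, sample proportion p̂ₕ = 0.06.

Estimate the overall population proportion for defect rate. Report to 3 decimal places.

0.069

Wₕ = Nₕ/N with N = 28549: 0.2202, 0.3551, 0.0474, 0.1804, 0.1969.
p̂_st = 0.2202·0.11 + 0.3551·0.03 + 0.0474·0.10 + 0.1804·0.10 + 0.1969·0.06 ≈ 0.06946... → 0.069.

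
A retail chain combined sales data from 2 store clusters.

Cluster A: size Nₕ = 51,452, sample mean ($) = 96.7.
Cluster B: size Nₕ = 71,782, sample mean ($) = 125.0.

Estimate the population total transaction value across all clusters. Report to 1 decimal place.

13948158.4

Population total = Σ Nₕ·x̄ₕ (each stratum's size times its mean).
51452·96.7 + 71782·125.0 = 4975408.4 + 8972750 = 13948158.4.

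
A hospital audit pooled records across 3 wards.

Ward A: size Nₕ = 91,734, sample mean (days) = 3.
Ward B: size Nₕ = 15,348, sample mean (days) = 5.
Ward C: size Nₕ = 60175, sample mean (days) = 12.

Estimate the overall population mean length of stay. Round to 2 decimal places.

N = 91734 + 15348 + 60175 = 167257.
Weight each subgroup mean by Nₕ/N and sum.
Σ Nₕx̄ₕ = 91734·3 + 15348·5 + 60175·12 = 275202 + 76740 + 722100 = 1074042.
Divide by N: 1074042 / 167257 = 6.4215... → 6.42.

6.42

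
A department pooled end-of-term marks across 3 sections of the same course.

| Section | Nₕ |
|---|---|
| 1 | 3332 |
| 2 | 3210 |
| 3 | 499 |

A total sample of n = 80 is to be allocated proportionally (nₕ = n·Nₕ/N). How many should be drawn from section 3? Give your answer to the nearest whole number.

N = 3332 + 3210 + 499 = 7041.
n_3 = 80·499/7041 = 5.670... → 6.

6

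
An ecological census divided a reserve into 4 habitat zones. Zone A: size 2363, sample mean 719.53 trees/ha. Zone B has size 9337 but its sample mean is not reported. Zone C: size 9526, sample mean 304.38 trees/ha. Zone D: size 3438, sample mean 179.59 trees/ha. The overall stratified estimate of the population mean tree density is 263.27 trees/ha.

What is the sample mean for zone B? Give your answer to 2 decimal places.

136.67

Σ Nₕx̄ₕ = N·μ, so 9337·x̄_B = 24664·263.27 − (2363·719.53 + 9526·304.38 + 3438·179.59).
= 6493291.28 − 5217203.69 = 1276087.59.
x̄_B = 1276087.59 / 9337 = 136.6700... → 136.67.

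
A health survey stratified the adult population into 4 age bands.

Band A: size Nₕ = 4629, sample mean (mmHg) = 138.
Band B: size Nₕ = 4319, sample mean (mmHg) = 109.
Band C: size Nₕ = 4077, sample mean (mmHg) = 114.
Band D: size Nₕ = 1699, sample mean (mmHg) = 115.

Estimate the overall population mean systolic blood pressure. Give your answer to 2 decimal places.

120.19

N = 14724; weights Wₕ = Nₕ/N = (0.3144, 0.2933, 0.2769, 0.1154).
x̄_st = Σ Wₕ·x̄ₕ = 0.3144·138 + 0.2933·109 + 0.2769·114 + 0.1154·115 ≈ 120.1940...
→ 120.19.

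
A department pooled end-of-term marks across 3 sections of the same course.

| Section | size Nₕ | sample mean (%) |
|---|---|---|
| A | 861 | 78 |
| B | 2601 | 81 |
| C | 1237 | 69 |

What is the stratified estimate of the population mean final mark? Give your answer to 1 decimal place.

x̄_st = (Σ Nₕx̄ₕ) / (Σ Nₕ) = (861·78 + 2601·81 + 1237·69) / 4699
= 363192 / 4699 = 77.291... → 77.3.

77.3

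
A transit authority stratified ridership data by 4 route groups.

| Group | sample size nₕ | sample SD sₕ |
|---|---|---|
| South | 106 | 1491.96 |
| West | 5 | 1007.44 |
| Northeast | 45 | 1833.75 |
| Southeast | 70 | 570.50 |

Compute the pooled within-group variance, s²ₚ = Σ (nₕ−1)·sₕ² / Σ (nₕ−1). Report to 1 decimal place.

South: (106−1)·1491.96² = 105·2225944.6416 = 233724187.368
West: (5−1)·1007.44² = 4·1014935.3536 = 4059741.4144
Northeast: (45−1)·1833.75² = 44·3362639.0625 = 147956118.75
Southeast: (70−1)·570.50² = 69·325470.25 = 22457447.25
Numerator = 408197494.7824; denominator = Σ(nₕ−1) = 222.
s²ₚ = 408197494.7824/222 = 1838727.454... → 1838727.5.

1838727.5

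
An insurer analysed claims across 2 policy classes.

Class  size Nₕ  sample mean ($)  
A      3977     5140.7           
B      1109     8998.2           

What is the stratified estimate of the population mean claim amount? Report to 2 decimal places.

5981.83

N = 3977 + 1109 = 5086.
Overall mean = Σ (Nₕ/N)·x̄ₕ — weight by population share, not a simple average.
Σ Nₕx̄ₕ = 3977·5140.7 + 1109·8998.2 = 20444563.9 + 9979003.8 = 30423567.7.
Divide by N: 30423567.7 / 5086 = 5981.8261... → 5981.83.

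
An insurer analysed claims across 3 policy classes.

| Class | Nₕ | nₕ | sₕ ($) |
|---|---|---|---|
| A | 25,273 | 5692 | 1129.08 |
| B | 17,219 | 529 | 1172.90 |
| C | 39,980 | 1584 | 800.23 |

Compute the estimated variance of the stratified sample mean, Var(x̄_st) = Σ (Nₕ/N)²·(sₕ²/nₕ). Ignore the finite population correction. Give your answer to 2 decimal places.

N = 82472; Wₕ = Nₕ/N.
class A: (25273/82472)²·1129.08²/5692 = 21.03222
class B: (17219/82472)²·1172.90²/529 = 113.36242
class C: (39980/82472)²·800.23²/1584 = 95.00512
Sum = 229.39975 → 229.40.

229.40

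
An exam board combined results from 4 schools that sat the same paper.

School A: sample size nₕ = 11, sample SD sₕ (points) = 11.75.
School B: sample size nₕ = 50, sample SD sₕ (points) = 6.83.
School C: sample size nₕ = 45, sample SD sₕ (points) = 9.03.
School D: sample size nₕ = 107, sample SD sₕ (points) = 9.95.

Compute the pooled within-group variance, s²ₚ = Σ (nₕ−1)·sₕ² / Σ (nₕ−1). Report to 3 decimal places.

84.921

A: (11−1)·11.75² = 10·138.0625 = 1380.625
B: (50−1)·6.83² = 49·46.6489 = 2285.7961
C: (45−1)·9.03² = 44·81.5409 = 3587.7996
D: (107−1)·9.95² = 106·99.0025 = 10494.265
Numerator = 17748.4857; denominator = Σ(nₕ−1) = 209.
s²ₚ = 17748.4857/209 = 84.92098... → 84.921.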